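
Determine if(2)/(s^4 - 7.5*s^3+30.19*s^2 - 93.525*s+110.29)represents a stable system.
Denominator: s^4 - 7.5*s^3 + 30.19*s^2 - 93.525*s + 110.29 = (s - 4.1)(s - 2)(s^2 - 1.4*s + 13.45). Poles: 0.7 + 3.6j, 0.7 - 3.6j, 2, 4.1. All Re(p)<0: No (unstable)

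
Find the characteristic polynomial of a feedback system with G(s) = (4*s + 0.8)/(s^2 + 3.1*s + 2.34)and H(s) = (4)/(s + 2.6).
Characteristic poly = G_den * H_den + G_num * H_num = (s^3 + 5.7*s^2 + 10.4*s + 6.084) + (16*s + 3.2) = s^3 + 5.7*s^2 + 26.4*s + 9.284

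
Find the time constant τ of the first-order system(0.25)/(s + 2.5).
First-order system: τ = -1/pole. Pole = -2.5. τ = -1/(-2.5) = 0.4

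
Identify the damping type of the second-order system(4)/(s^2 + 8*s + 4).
Standard form: ωn²/(s²+2ζωn·s+ωn²) gives ωn=2, ζ=2.
Overdamped (ζ = 2 > 1)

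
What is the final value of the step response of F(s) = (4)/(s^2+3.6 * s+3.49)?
FVT: lim_{t→∞} y(t) = lim_{s→0} s*Y(s) where Y(s) = F(s)/s.
= lim_{s→0} F(s) = F(0) = num(0)/den(0) = 4/3.49 = 1.146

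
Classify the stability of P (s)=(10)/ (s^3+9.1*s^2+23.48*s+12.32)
Denominator: s^3 + 9.1*s^2 + 23.48*s + 12.32 = (s + 0.7)(s + 4)(s + 4.4). Poles: -0.7, -4, -4.4. Stable (all poles in LHP)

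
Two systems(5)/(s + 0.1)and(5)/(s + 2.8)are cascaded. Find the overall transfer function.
Series: H = H₁ · H₂ = (n₁·n₂)/(d₁·d₂).
Num: n₁·n₂ = 25. Den: d₁·d₂ = s^2 + 2.9*s + 0.28.
H(s) = (25)/(s^2 + 2.9*s + 0.28)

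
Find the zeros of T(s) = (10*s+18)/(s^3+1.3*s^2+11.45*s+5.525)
Set numerator = 0: 10*s + 18 = 0 → Zeros: -1.8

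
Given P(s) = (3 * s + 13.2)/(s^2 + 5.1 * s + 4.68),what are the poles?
Set denominator = 0: s^2 + 5.1*s + 4.68 = (s + 1.2)(s + 3.9) = 0 → Poles: -1.2, -3.9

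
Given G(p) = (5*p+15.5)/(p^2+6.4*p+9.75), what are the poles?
Set denominator = 0: p^2 + 6.4*p + 9.75 = (p + 2.5)(p + 3.9) = 0 → Poles: -2.5, -3.9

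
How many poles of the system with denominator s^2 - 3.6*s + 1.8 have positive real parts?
s^2 - 3.6*s + 1.8 = (s - 3)(s - 0.6). Poles: 0.6, 3. RHP poles (Re>0): 2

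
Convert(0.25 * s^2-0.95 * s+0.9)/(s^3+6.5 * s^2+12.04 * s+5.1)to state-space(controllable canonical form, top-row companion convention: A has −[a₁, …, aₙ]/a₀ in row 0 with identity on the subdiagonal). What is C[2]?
Reachable canonical form: C = numerator coefficients (right-aligned, zero-padded to length n).
num = 0.25*s^2 - 0.95*s + 0.9, C = [[0.25, -0.95, 0.9]].
C[2] = 0.9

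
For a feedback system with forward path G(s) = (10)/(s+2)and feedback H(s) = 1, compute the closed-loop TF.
Closed-loop T = G/(1+GH).
Numerator: G_num * H_den = 10.
Denominator: G_den * H_den + G_num * H_num = (s + 2) + (10) = s + 12.
T(s) = (10)/(s + 12)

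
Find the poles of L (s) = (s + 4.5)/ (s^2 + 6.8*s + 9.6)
Set denominator = 0: s^2 + 6.8*s + 9.6 = (s + 2)(s + 4.8) = 0 → Poles: -2, -4.8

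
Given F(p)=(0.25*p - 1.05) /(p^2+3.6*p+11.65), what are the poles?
Set denominator = 0: p^2 + 3.6*p + 11.65 = 0 → Poles: -1.8 + 2.9j, -1.8 - 2.9j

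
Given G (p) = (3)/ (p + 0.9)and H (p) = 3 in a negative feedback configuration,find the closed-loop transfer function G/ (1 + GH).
Closed-loop T = G/(1+GH).
Numerator: G_num * H_den = 3.
Denominator: G_den * H_den + G_num * H_num = (p + 0.9) + (9) = p + 9.9.
T(p) = (3)/(p + 9.9)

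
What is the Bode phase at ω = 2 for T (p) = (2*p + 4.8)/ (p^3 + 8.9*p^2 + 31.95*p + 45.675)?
Substitute p = j*2: T(j2) = 0.0842943 - 0.070675j.
∠T(j2) = atan2(Im, Re) = atan2(-0.070675, 0.0842943) = -39.98°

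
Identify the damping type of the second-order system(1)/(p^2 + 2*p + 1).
Standard form: ωn²/(p²+2ζωn·p+ωn²) gives ωn=1, ζ=1.
Critically damped (ζ = 1)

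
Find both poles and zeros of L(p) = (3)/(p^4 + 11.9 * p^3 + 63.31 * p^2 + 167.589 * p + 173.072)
Set denominator = 0: p^4 + 11.9*p^3 + 63.31*p^2 + 167.589*p + 173.072 = (p + 3.2)(p + 2.9)(p^2 + 5.8*p + 18.65) = 0 → Poles: -2.9, -2.9 + 3.2j, -2.9 - 3.2j, -3.2
Numerator is a nonzero constant (3) → Zeros: none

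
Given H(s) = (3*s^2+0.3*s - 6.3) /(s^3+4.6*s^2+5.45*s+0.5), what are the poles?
Set denominator = 0: s^3 + 4.6*s^2 + 5.45*s + 0.5 = (s + 2.5)(s + 2)(s + 0.1) = 0 → Poles: -0.1, -2, -2.5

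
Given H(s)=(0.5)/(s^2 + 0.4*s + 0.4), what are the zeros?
Numerator is a nonzero constant (0.5) → Zeros: none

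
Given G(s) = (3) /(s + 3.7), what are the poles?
Set denominator = 0: s + 3.7 = 0 → Poles: -3.7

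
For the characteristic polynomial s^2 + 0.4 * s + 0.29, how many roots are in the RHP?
Poles: -0.2 + 0.5j, -0.2 - 0.5j. RHP poles (Re>0): 0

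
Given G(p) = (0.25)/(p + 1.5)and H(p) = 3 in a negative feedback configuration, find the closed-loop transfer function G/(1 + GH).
Closed-loop T = G/(1+GH).
Numerator: G_num * H_den = 0.25.
Denominator: G_den * H_den + G_num * H_num = (p + 1.5) + (0.75) = p + 2.25.
T(p) = (0.25)/(p + 2.25)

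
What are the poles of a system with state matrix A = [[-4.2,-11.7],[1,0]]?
Eigenvalues solve det(λI - A) = 0.
Characteristic polynomial: λ^2 + 4.2*λ + 11.7 = 0.
Roots: -2.1 + 2.7j, -2.1 - 2.7j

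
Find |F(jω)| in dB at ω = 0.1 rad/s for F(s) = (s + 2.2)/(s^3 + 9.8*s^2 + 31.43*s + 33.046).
Substitute s = j*0.1: F(j0.1) = 0.066457 - 0.00330241j.
|F(j0.1)| = sqrt(Re² + Im²) = 0.06654.
20*log₁₀(0.06654) = -23.54 dB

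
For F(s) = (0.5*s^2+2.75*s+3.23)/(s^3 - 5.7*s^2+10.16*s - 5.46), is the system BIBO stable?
Denominator: s^3 - 5.7*s^2 + 10.16*s - 5.46 = (s - 2.6)(s - 1)(s - 2.1). Poles: 1, 2.1, 2.6. All Re(p)<0: No (unstable)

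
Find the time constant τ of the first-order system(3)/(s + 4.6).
First-order system: τ = -1/pole. Pole = -4.6. τ = -1/(-4.6) = 0.2174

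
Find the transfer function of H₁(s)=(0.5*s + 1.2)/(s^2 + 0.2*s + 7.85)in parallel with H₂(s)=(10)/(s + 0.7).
Parallel: H = H₁ + H₂ = (n₁·d₂ + n₂·d₁)/(d₁·d₂).
n₁·d₂ = 0.5*s^2 + 1.55*s + 0.84. n₂·d₁ = 10*s^2 + 2*s + 78.5. Sum = 10.5*s^2 + 3.55*s + 79.34. d₁·d₂ = s^3 + 0.9*s^2 + 7.99*s + 5.495.
H(s) = (10.5*s^2 + 3.55*s + 79.34)/(s^3 + 0.9*s^2 + 7.99*s + 5.495)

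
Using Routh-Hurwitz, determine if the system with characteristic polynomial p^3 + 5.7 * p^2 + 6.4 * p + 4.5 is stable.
Routh array:
p^3: [1, 6.4]; p^2: [5.7, 4.5]; p^1: [5.61053]; p^0: [4.5]
First column: [1, 5.7, 5.61053, 4.5]. Sign changes = 0.
Yes, stable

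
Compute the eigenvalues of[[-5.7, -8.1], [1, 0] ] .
Eigenvalues solve det(λI - A) = 0.
Characteristic polynomial: λ^2 + 5.7*λ + 8.1 = 0.
Factor: (λ + 2.7)(λ + 3) = 0.
Roots: -2.7, -3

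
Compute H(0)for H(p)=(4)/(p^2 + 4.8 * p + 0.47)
DC gain = H(0) = num(0)/den(0) = 4/0.47 = 8.511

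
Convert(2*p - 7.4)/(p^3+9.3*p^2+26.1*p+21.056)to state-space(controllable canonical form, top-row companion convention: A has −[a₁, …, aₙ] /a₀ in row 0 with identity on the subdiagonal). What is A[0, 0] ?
Reachable canonical form for den = p^3 + 9.3*p^2 + 26.1*p + 21.056: top row of A = -[a₁,a₂,...,aₙ]/a₀, ones on the subdiagonal, zeros elsewhere.
A = [[-9.3, -26.1, -21.056], [1, 0, 0], [0, 1, 0]].
A[0,0] = -9.3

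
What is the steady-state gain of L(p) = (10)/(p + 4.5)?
DC gain = L(0) = num(0)/den(0) = 10/4.5 = 2.222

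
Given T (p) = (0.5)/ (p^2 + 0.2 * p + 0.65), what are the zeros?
Numerator is a nonzero constant (0.5) → Zeros: none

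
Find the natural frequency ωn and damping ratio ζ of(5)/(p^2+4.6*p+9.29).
Underdamped: complex pole -2.3 + 2j. ωn = |pole| = 3.048, ζ = -Re(pole)/ωn = 0.7546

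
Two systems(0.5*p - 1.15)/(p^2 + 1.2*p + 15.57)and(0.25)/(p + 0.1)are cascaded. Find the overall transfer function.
Series: H = H₁ · H₂ = (n₁·n₂)/(d₁·d₂).
Num: n₁·n₂ = 0.125*p - 0.2875. Den: d₁·d₂ = p^3 + 1.3*p^2 + 15.69*p + 1.557.
H(p) = (0.125*p - 0.2875)/(p^3 + 1.3*p^2 + 15.69*p + 1.557)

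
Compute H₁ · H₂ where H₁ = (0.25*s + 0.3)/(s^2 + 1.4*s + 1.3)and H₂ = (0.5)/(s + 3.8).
Series: H = H₁ · H₂ = (n₁·n₂)/(d₁·d₂).
Num: n₁·n₂ = 0.125*s + 0.15. Den: d₁·d₂ = s^3 + 5.2*s^2 + 6.62*s + 4.94.
H(s) = (0.125*s + 0.15)/(s^3 + 5.2*s^2 + 6.62*s + 4.94)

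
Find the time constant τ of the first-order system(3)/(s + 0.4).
First-order system: τ = -1/pole. Pole = -0.4. τ = -1/(-0.4) = 2.5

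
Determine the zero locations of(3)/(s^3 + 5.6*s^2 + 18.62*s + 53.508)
Numerator is a nonzero constant (3) → Zeros: none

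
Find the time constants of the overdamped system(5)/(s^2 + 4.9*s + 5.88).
Overdamped: real poles at -2.8, -2.1. τ = -1/pole → τ₁ = 0.3571, τ₂ = 0.4762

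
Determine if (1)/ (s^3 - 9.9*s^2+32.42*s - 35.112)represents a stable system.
Denominator: s^3 - 9.9*s^2 + 32.42*s - 35.112 = (s - 3.8)(s - 2.8)(s - 3.3). Poles: 2.8, 3.3, 3.8. All Re(p)<0: No (unstable)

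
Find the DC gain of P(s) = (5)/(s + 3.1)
DC gain = P(0) = num(0)/den(0) = 5/3.1 = 1.613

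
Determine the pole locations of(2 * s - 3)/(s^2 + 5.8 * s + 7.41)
Set denominator = 0: s^2 + 5.8*s + 7.41 = (s + 3.9)(s + 1.9) = 0 → Poles: -1.9, -3.9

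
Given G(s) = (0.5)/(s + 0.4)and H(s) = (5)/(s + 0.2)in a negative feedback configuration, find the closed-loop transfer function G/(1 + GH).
Closed-loop T = G/(1+GH).
Numerator: G_num * H_den = 0.5*s + 0.1.
Denominator: G_den * H_den + G_num * H_num = (s^2 + 0.6*s + 0.08) + (2.5) = s^2 + 0.6*s + 2.58.
T(s) = (0.5*s + 0.1)/(s^2 + 0.6*s + 2.58)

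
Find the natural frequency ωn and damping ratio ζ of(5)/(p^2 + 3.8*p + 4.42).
Underdamped: complex pole -1.9 + 0.9j. ωn = |pole| = 2.102, ζ = -Re(pole)/ωn = 0.9037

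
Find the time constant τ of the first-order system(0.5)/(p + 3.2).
First-order system: τ = -1/pole. Pole = -3.2. τ = -1/(-3.2) = 0.3125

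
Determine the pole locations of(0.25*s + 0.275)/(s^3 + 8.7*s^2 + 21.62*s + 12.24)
Set denominator = 0: s^3 + 8.7*s^2 + 21.62*s + 12.24 = (s + 3.4)(s + 4.5)(s + 0.8) = 0 → Poles: -0.8, -3.4, -4.5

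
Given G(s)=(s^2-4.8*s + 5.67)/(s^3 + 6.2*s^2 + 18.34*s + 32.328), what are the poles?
Set denominator = 0: s^3 + 6.2*s^2 + 18.34*s + 32.328 = (s + 3.6)(s^2 + 2.6*s + 8.98) = 0 → Poles: -1.3 + 2.7j, -1.3 - 2.7j, -3.6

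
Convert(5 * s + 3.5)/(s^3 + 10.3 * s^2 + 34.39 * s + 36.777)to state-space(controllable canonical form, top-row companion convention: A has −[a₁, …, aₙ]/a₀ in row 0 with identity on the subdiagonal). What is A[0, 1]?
Reachable canonical form for den = s^3 + 10.3*s^2 + 34.39*s + 36.777: top row of A = -[a₁,a₂,...,aₙ]/a₀, ones on the subdiagonal, zeros elsewhere.
A = [[-10.3, -34.39, -36.777], [1, 0, 0], [0, 1, 0]].
A[0,1] = -34.39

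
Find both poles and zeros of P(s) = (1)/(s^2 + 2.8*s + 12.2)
Set denominator = 0: s^2 + 2.8*s + 12.2 = 0 → Poles: -1.4 + 3.2j, -1.4 - 3.2j
Numerator is a nonzero constant (1) → Zeros: none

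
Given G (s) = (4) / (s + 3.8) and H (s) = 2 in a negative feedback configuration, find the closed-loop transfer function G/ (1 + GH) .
Closed-loop T = G/(1+GH).
Numerator: G_num * H_den = 4.
Denominator: G_den * H_den + G_num * H_num = (s + 3.8) + (8) = s + 11.8.
T(s) = (4)/(s + 11.8)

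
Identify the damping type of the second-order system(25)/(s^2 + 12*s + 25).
Standard form: ωn²/(s²+2ζωn·s+ωn²) gives ωn=5, ζ=1.2.
Overdamped (ζ = 1.2 > 1)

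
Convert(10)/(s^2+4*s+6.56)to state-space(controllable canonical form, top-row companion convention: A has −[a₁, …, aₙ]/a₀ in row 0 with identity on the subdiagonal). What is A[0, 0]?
Reachable canonical form for den = s^2 + 4*s + 6.56: top row of A = -[a₁,a₂,...,aₙ]/a₀, ones on the subdiagonal, zeros elsewhere.
A = [[-4, -6.56], [1, 0]].
A[0,0] = -4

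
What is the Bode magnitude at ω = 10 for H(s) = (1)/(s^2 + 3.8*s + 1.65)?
Substitute s = j*10: H(j10) = -0.00884703 - 0.00341827j.
|H(j10)| = sqrt(Re² + Im²) = 0.009484.
20*log₁₀(0.009484) = -40.46 dB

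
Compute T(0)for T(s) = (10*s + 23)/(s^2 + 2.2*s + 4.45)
DC gain = T(0) = num(0)/den(0) = 23/4.45 = 5.169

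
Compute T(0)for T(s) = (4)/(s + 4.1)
DC gain = T(0) = num(0)/den(0) = 4/4.1 = 0.9756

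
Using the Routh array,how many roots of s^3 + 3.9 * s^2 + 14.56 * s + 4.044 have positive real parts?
Routh array:
s^3: [1, 14.56]; s^2: [3.9, 4.044]; s^1: [13.5231]; s^0: [4.044]
First column: [1, 3.9, 13.5231, 4.044]. Sign changes = RHP roots = 0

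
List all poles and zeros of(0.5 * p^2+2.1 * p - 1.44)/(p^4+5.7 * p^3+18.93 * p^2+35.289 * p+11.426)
Set denominator = 0: p^4 + 5.7*p^3 + 18.93*p^2 + 35.289*p + 11.426 = (p + 2.9)(p + 0.4)(p^2 + 2.4*p + 9.85) = 0 → Poles: -0.4, -1.2 + 2.9j, -1.2 - 2.9j, -2.9
Set numerator = 0: 0.5*p^2 + 2.1*p - 1.44 = 0.5*(p + 4.8)(p - 0.6) = 0 → Zeros: -4.8, 0.6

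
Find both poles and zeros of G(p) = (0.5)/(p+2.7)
Set denominator = 0: p + 2.7 = 0 → Poles: -2.7
Numerator is a nonzero constant (0.5) → Zeros: none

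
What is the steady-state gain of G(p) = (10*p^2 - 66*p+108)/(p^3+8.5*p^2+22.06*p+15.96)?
DC gain = G(0) = num(0)/den(0) = 108/15.96 = 6.767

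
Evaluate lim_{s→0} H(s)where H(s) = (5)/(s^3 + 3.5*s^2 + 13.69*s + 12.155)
DC gain = H(0) = num(0)/den(0) = 5/12.155 = 0.4114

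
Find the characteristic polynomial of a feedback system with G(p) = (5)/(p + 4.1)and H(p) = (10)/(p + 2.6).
Characteristic poly = G_den * H_den + G_num * H_num = (p^2 + 6.7*p + 10.66) + (50) = p^2 + 6.7*p + 60.66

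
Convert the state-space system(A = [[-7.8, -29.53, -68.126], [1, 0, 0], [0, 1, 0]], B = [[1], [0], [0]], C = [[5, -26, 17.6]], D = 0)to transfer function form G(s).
G(s) = C(sI - A)⁻¹B + D.
Characteristic polynomial det(sI - A) = s^3 + 7.8*s^2 + 29.53*s + 68.126.
Numerator from C·adj(sI-A)·B + D·det(sI-A) = 5*s^2 - 26*s + 17.6.
G(s) = (5*s^2 - 26*s + 17.6)/(s^3 + 7.8*s^2 + 29.53*s + 68.126)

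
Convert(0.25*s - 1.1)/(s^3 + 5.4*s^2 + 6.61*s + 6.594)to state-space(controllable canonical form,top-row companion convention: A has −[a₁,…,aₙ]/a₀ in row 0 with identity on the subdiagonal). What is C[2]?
Reachable canonical form: C = numerator coefficients (right-aligned, zero-padded to length n).
num = 0.25*s - 1.1, C = [[0, 0.25, -1.1]].
C[2] = -1.1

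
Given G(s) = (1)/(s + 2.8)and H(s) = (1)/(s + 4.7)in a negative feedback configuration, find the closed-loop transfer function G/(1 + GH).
Closed-loop T = G/(1+GH).
Numerator: G_num * H_den = s + 4.7.
Denominator: G_den * H_den + G_num * H_num = (s^2 + 7.5*s + 13.16) + (1) = s^2 + 7.5*s + 14.16.
T(s) = (s + 4.7)/(s^2 + 7.5*s + 14.16)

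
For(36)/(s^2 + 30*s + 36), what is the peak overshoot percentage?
Standard form: ωn²/(s²+2ζωn·s+ωn²) → ωn = 6, ζ = 2.5.
ζ ≥ 1, so the response is non-oscillatory: peak overshoot = 0%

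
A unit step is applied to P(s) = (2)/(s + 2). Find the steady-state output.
FVT: lim_{t→∞} y(t) = lim_{s→0} s*Y(s) where Y(s) = P(s)/s.
= lim_{s→0} P(s) = P(0) = num(0)/den(0) = 2/2 = 1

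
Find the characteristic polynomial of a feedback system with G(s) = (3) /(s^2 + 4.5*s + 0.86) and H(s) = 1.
Characteristic poly = G_den * H_den + G_num * H_num = (s^2 + 4.5*s + 0.86) + (3) = s^2 + 4.5*s + 3.86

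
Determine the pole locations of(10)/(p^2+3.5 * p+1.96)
Set denominator = 0: p^2 + 3.5*p + 1.96 = (p + 0.7)(p + 2.8) = 0 → Poles: -0.7, -2.8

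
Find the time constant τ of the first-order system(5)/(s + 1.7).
First-order system: τ = -1/pole. Pole = -1.7. τ = -1/(-1.7) = 0.5882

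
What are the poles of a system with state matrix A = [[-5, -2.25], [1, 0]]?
Eigenvalues solve det(λI - A) = 0.
Characteristic polynomial: λ^2 + 5*λ + 2.25 = 0.
Factor: (λ + 4.5)(λ + 0.5) = 0.
Roots: -0.5, -4.5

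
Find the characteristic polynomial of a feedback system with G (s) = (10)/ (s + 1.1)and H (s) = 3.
Characteristic poly = G_den * H_den + G_num * H_num = (s + 1.1) + (30) = s + 31.1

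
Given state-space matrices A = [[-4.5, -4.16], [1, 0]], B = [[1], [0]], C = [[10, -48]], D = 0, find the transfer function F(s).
F(s) = C(sI - A)⁻¹B + D.
Characteristic polynomial det(sI - A) = s^2 + 4.5*s + 4.16.
Numerator from C·adj(sI-A)·B + D·det(sI-A) = 10*s - 48.
F(s) = (10*s - 48)/(s^2 + 4.5*s + 4.16)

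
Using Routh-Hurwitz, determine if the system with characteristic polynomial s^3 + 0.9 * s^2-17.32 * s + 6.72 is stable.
Routh array:
s^3: [1, -17.32]; s^2: [0.9, 6.72]; s^1: [-24.7867]; s^0: [6.72]
First column: [1, 0.9, -24.7867, 6.72]. Sign changes = 2.
No, unstable (2 RHP root(s))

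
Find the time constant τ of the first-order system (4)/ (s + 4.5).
First-order system: τ = -1/pole. Pole = -4.5. τ = -1/(-4.5) = 0.2222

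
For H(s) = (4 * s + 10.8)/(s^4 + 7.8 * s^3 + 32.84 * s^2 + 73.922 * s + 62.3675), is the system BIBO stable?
Denominator: s^4 + 7.8*s^3 + 32.84*s^2 + 73.922*s + 62.3675 = (s + 2.5)(s + 1.9)(s^2 + 3.4*s + 13.13). Poles: -1.7 + 3.2j, -1.7 - 3.2j, -1.9, -2.5. All Re(p)<0: Yes (stable)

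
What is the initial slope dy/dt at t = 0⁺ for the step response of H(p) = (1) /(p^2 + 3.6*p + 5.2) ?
IVT: y'(0⁺) = lim_{p→∞} p²·Y(p) = lim_{p→∞} p·H(p).
deg(num) = 0, deg(den) = 2, relative degree = 2 ≥ 2, so p·H(p) → 0. Initial slope = 0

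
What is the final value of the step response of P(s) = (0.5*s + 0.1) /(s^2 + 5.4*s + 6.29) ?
FVT: lim_{t→∞} y(t) = lim_{s→0} s*Y(s) where Y(s) = P(s)/s.
= lim_{s→0} P(s) = P(0) = num(0)/den(0) = 0.1/6.29 = 0.0159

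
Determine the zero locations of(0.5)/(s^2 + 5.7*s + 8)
Numerator is a nonzero constant (0.5) → Zeros: none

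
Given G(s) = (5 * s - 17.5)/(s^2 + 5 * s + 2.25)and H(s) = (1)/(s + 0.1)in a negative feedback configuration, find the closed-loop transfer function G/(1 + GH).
Closed-loop T = G/(1+GH).
Numerator: G_num * H_den = 5*s^2 - 17*s - 1.75.
Denominator: G_den * H_den + G_num * H_num = (s^3 + 5.1*s^2 + 2.75*s + 0.225) + (5*s - 17.5) = s^3 + 5.1*s^2 + 7.75*s - 17.275.
T(s) = (5*s^2 - 17*s - 1.75)/(s^3 + 5.1*s^2 + 7.75*s - 17.275)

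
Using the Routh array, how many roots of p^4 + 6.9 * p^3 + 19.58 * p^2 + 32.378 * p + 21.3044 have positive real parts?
Routh array:
p^4: [1, 19.58, 21.3044]; p^3: [6.9, 32.378]; p^2: [14.8875, 21.3044]; p^1: [22.5039]; p^0: [21.3044]
First column: [1, 6.9, 14.8875, 22.5039, 21.3044]. Sign changes = RHP roots = 0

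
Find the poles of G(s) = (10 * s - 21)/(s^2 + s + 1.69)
Set denominator = 0: s^2 + s + 1.69 = 0 → Poles: -0.5 + 1.2j, -0.5 - 1.2j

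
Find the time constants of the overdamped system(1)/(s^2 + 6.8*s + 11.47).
Overdamped: real poles at -3.1, -3.7. τ = -1/pole → τ₁ = 0.3226, τ₂ = 0.2703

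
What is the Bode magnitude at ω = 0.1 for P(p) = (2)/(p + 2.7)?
Substitute p = j*0.1: P(j0.1) = 0.739726 - 0.0273973j.
|P(j0.1)| = sqrt(Re² + Im²) = 0.7402.
20*log₁₀(0.7402) = -2.61 dB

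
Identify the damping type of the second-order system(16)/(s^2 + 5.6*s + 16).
Standard form: ωn²/(s²+2ζωn·s+ωn²) gives ωn=4, ζ=0.7.
Underdamped (ζ = 0.7 < 1)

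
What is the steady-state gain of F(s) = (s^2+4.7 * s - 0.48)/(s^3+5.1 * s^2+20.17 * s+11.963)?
DC gain = F(0) = num(0)/den(0) = -0.48/11.963 = -0.04012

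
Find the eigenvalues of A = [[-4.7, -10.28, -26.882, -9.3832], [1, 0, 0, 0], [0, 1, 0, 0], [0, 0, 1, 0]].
Eigenvalues solve det(λI - A) = 0.
Characteristic polynomial: λ^4 + 4.7*λ^3 + 10.28*λ^2 + 26.882*λ + 9.3832 = 0.
Factor: (λ + 0.4)(λ + 3.7)(λ^2 + 0.6*λ + 6.34) = 0.
Roots: -0.3 + 2.5j, -0.3 - 2.5j, -0.4, -3.7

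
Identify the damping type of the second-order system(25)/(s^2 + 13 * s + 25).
Standard form: ωn²/(s²+2ζωn·s+ωn²) gives ωn=5, ζ=1.3.
Overdamped (ζ = 1.3 > 1)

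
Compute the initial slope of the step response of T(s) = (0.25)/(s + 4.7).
IVT: y'(0⁺) = lim_{s→∞} s²·Y(s) = lim_{s→∞} s·T(s).
deg(num) = 0, deg(den) = 1, relative degree = 1, so s·T(s) → (leading num)/(leading den) = 0.25/1 = 0.25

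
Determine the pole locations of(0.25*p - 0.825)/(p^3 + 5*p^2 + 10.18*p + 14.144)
Set denominator = 0: p^3 + 5*p^2 + 10.18*p + 14.144 = (p + 3.2)(p^2 + 1.8*p + 4.42) = 0 → Poles: -0.9 + 1.9j, -0.9 - 1.9j, -3.2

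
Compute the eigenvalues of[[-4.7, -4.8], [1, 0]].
Eigenvalues solve det(λI - A) = 0.
Characteristic polynomial: λ^2 + 4.7*λ + 4.8 = 0.
Factor: (λ + 1.5)(λ + 3.2) = 0.
Roots: -1.5, -3.2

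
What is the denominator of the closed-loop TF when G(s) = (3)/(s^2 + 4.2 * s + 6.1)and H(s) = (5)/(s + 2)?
Characteristic poly = G_den * H_den + G_num * H_num = (s^3 + 6.2*s^2 + 14.5*s + 12.2) + (15) = s^3 + 6.2*s^2 + 14.5*s + 27.2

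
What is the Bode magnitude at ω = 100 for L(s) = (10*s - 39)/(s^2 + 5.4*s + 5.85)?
Substitute s = j*100: L(j100) = 0.00928151 - 0.099557j.
|L(j100)| = sqrt(Re² + Im²) = 0.09999.
20*log₁₀(0.09999) = -20.00 dB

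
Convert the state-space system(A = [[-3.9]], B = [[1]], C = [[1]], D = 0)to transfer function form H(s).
H(s) = C(sI - A)⁻¹B + D.
Characteristic polynomial det(sI - A) = s + 3.9.
Numerator from C·adj(sI-A)·B + D·det(sI-A) = 1.
H(s) = (1)/(s + 3.9)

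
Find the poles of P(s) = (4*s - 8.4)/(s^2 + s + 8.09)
Set denominator = 0: s^2 + s + 8.09 = 0 → Poles: -0.5 + 2.8j, -0.5 - 2.8j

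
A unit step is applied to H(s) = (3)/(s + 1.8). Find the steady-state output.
FVT: lim_{t→∞} y(t) = lim_{s→0} s*Y(s) where Y(s) = H(s)/s.
= lim_{s→0} H(s) = H(0) = num(0)/den(0) = 3/1.8 = 1.667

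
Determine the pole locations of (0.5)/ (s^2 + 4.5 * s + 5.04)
Set denominator = 0: s^2 + 4.5*s + 5.04 = (s + 2.1)(s + 2.4) = 0 → Poles: -2.1, -2.4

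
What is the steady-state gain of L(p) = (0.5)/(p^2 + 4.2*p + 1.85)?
DC gain = L(0) = num(0)/den(0) = 0.5/1.85 = 0.2703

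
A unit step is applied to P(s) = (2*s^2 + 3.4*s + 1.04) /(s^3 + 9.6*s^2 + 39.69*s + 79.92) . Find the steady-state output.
FVT: lim_{t→∞} y(t) = lim_{s→0} s*Y(s) where Y(s) = P(s)/s.
= lim_{s→0} P(s) = P(0) = num(0)/den(0) = 1.04/79.92 = 0.01301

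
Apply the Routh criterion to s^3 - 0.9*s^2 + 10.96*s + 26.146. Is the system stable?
Routh array:
s^3: [1, 10.96]; s^2: [-0.9, 26.146]; s^1: [40.0111]; s^0: [26.146]
First column: [1, -0.9, 40.0111, 26.146]. Sign changes = 2.
No, unstable (2 RHP root(s))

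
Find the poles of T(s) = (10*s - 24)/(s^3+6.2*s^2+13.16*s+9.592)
Set denominator = 0: s^3 + 6.2*s^2 + 13.16*s + 9.592 = (s + 2.2)(s^2 + 4*s + 4.36) = 0 → Poles: -2 + 0.6j, -2 - 0.6j, -2.2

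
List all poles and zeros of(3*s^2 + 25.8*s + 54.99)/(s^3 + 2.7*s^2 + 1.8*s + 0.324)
Set denominator = 0: s^3 + 2.7*s^2 + 1.8*s + 0.324 = (s + 1.8)(s + 0.6)(s + 0.3) = 0 → Poles: -0.3, -0.6, -1.8
Set numerator = 0: 3*s^2 + 25.8*s + 54.99 = 3*(s + 3.9)(s + 4.7) = 0 → Zeros: -3.9, -4.7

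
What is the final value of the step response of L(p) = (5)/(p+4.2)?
FVT: lim_{t→∞} y(t) = lim_{p→0} p*Y(p) where Y(p) = L(p)/p.
= lim_{p→0} L(p) = L(0) = num(0)/den(0) = 5/4.2 = 1.19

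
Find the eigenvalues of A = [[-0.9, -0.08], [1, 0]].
Eigenvalues solve det(λI - A) = 0.
Characteristic polynomial: λ^2 + 0.9*λ + 0.08 = 0.
Factor: (λ + 0.8)(λ + 0.1) = 0.
Roots: -0.1, -0.8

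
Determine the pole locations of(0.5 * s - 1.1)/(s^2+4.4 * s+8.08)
Set denominator = 0: s^2 + 4.4*s + 8.08 = 0 → Poles: -2.2 + 1.8j, -2.2 - 1.8j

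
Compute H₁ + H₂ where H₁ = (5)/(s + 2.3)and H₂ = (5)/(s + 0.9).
Parallel: H = H₁ + H₂ = (n₁·d₂ + n₂·d₁)/(d₁·d₂).
n₁·d₂ = 5*s + 4.5. n₂·d₁ = 5*s + 11.5. Sum = 10*s + 16. d₁·d₂ = s^2 + 3.2*s + 2.07.
H(s) = (10*s + 16)/(s^2 + 3.2*s + 2.07)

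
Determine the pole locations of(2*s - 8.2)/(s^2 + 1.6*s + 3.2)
Set denominator = 0: s^2 + 1.6*s + 3.2 = 0 → Poles: -0.8 + 1.6j, -0.8 - 1.6j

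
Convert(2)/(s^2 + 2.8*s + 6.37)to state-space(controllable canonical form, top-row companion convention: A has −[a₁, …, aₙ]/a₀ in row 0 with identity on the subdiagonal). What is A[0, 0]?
Reachable canonical form for den = s^2 + 2.8*s + 6.37: top row of A = -[a₁,a₂,...,aₙ]/a₀, ones on the subdiagonal, zeros elsewhere.
A = [[-2.8, -6.37], [1, 0]].
A[0,0] = -2.8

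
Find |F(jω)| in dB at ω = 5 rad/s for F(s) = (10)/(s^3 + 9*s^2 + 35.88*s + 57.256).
Substitute s = j*5: F(j5) = -0.0539415 - 0.0174934j.
|F(j5)| = sqrt(Re² + Im²) = 0.05671.
20*log₁₀(0.05671) = -24.93 dB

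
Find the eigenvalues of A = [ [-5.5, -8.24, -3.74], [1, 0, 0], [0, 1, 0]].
Eigenvalues solve det(λI - A) = 0.
Characteristic polynomial: λ^3 + 5.5*λ^2 + 8.24*λ + 3.74 = 0.
Factor: (λ + 3.4)(λ + 1.1)(λ + 1) = 0.
Roots: -1, -1.1, -3.4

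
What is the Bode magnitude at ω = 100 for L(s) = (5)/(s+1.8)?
Substitute s = j*100: L(j100) = 0.000899708 - 0.0499838j.
|L(j100)| = sqrt(Re² + Im²) = 0.04999.
20*log₁₀(0.04999) = -26.02 dB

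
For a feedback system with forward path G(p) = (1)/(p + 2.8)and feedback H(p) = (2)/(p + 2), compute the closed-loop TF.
Closed-loop T = G/(1+GH).
Numerator: G_num * H_den = p + 2.
Denominator: G_den * H_den + G_num * H_num = (p^2 + 4.8*p + 5.6) + (2) = p^2 + 4.8*p + 7.6.
T(p) = (p + 2)/(p^2 + 4.8*p + 7.6)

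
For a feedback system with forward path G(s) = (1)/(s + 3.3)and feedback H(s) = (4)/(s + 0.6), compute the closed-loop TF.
Closed-loop T = G/(1+GH).
Numerator: G_num * H_den = s + 0.6.
Denominator: G_den * H_den + G_num * H_num = (s^2 + 3.9*s + 1.98) + (4) = s^2 + 3.9*s + 5.98.
T(s) = (s + 0.6)/(s^2 + 3.9*s + 5.98)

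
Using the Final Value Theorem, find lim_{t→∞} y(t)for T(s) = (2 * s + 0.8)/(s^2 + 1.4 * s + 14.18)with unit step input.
FVT: lim_{t→∞} y(t) = lim_{s→0} s*Y(s) where Y(s) = T(s)/s.
= lim_{s→0} T(s) = T(0) = num(0)/den(0) = 0.8/14.18 = 0.05642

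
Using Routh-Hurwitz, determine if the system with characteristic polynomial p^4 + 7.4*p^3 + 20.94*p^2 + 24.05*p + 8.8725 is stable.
Routh array:
p^4: [1, 20.94, 8.8725]; p^3: [7.4, 24.05]; p^2: [17.69, 8.8725]; p^1: [20.3385]; p^0: [8.8725]
First column: [1, 7.4, 17.69, 20.3385, 8.8725]. Sign changes = 0.
Yes, stable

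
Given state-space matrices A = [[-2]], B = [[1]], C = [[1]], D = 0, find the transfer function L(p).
L(p) = C(pI - A)⁻¹B + D.
Characteristic polynomial det(pI - A) = p + 2.
Numerator from C·adj(pI-A)·B + D·det(pI-A) = 1.
L(p) = (1)/(p + 2)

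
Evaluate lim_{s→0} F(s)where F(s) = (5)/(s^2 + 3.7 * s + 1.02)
DC gain = F(0) = num(0)/den(0) = 5/1.02 = 4.902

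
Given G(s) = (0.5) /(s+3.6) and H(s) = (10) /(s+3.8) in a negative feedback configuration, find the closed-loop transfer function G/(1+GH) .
Closed-loop T = G/(1+GH).
Numerator: G_num * H_den = 0.5*s + 1.9.
Denominator: G_den * H_den + G_num * H_num = (s^2 + 7.4*s + 13.68) + (5) = s^2 + 7.4*s + 18.68.
T(s) = (0.5*s + 1.9)/(s^2 + 7.4*s + 18.68)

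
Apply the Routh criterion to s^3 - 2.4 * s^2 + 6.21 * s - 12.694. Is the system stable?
Routh array:
s^3: [1, 6.21]; s^2: [-2.4, -12.694]; s^1: [0.920833]; s^0: [-12.694]
First column: [1, -2.4, 0.920833, -12.694]. Sign changes = 3.
No, unstable (3 RHP root(s))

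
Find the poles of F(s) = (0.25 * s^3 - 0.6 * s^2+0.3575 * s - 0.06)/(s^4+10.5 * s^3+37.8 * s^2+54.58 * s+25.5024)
Set denominator = 0: s^4 + 10.5*s^3 + 37.8*s^2 + 54.58*s + 25.5024 = (s + 0.9)(s + 2.8)(s + 2.2)(s + 4.6) = 0 → Poles: -0.9, -2.2, -2.8, -4.6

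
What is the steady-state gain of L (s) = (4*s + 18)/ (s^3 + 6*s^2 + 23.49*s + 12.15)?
DC gain = L(0) = num(0)/den(0) = 18/12.15 = 1.481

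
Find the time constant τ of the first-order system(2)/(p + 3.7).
First-order system: τ = -1/pole. Pole = -3.7. τ = -1/(-3.7) = 0.2703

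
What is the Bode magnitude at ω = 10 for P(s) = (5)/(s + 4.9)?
Substitute s = j*10: P(j10) = 0.197565 - 0.403193j.
|P(j10)| = sqrt(Re² + Im²) = 0.449.
20*log₁₀(0.449) = -6.96 dB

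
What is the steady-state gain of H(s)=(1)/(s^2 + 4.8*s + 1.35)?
DC gain = H(0) = num(0)/den(0) = 1/1.35 = 0.7407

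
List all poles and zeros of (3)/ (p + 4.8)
Set denominator = 0: p + 4.8 = 0 → Poles: -4.8
Numerator is a nonzero constant (3) → Zeros: none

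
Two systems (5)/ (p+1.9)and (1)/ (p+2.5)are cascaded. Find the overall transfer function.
Series: H = H₁ · H₂ = (n₁·n₂)/(d₁·d₂).
Num: n₁·n₂ = 5. Den: d₁·d₂ = p^2 + 4.4*p + 4.75.
H(p) = (5)/(p^2 + 4.4*p + 4.75)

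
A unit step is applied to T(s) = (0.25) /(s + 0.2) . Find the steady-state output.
FVT: lim_{t→∞} y(t) = lim_{s→0} s*Y(s) where Y(s) = T(s)/s.
= lim_{s→0} T(s) = T(0) = num(0)/den(0) = 0.25/0.2 = 1.25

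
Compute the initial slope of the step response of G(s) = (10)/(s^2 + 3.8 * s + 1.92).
IVT: y'(0⁺) = lim_{s→∞} s²·Y(s) = lim_{s→∞} s·G(s).
deg(num) = 0, deg(den) = 2, relative degree = 2 ≥ 2, so s·G(s) → 0. Initial slope = 0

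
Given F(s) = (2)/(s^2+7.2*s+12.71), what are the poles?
Set denominator = 0: s^2 + 7.2*s + 12.71 = (s + 3.1)(s + 4.1) = 0 → Poles: -3.1, -4.1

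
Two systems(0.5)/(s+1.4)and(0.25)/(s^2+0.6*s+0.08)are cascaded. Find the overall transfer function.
Series: H = H₁ · H₂ = (n₁·n₂)/(d₁·d₂).
Num: n₁·n₂ = 0.125. Den: d₁·d₂ = s^3 + 2*s^2 + 0.92*s + 0.112.
H(s) = (0.125)/(s^3 + 2*s^2 + 0.92*s + 0.112)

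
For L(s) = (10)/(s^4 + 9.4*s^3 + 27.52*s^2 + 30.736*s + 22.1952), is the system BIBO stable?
Denominator: s^4 + 9.4*s^3 + 27.52*s^2 + 30.736*s + 22.1952 = (s + 4.8)(s + 3.4)(s^2 + 1.2*s + 1.36). Poles: -0.6 + 1j, -0.6 - 1j, -3.4, -4.8. All Re(p)<0: Yes (stable)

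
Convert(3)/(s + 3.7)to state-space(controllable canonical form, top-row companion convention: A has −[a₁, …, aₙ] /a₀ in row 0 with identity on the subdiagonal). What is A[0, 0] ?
Reachable canonical form for den = s + 3.7: top row of A = -[a₁,a₂,...,aₙ]/a₀, ones on the subdiagonal, zeros elsewhere.
A = [[-3.7]].
A[0,0] = -3.7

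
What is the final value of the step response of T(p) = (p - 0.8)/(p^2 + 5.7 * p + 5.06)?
FVT: lim_{t→∞} y(t) = lim_{p→0} p*Y(p) where Y(p) = T(p)/p.
= lim_{p→0} T(p) = T(0) = num(0)/den(0) = -0.8/5.06 = -0.1581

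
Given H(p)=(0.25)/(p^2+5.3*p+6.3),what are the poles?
Set denominator = 0: p^2 + 5.3*p + 6.3 = (p + 3.5)(p + 1.8) = 0 → Poles: -1.8, -3.5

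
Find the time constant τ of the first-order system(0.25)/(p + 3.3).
First-order system: τ = -1/pole. Pole = -3.3. τ = -1/(-3.3) = 0.303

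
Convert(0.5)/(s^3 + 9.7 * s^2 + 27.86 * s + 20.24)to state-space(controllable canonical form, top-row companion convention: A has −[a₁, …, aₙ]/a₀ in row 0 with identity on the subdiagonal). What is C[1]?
Reachable canonical form: C = numerator coefficients (right-aligned, zero-padded to length n).
num = 0.5, C = [[0, 0, 0.5]].
C[1] = 0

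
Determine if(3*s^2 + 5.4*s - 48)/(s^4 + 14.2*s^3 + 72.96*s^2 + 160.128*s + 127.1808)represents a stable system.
Denominator: s^4 + 14.2*s^3 + 72.96*s^2 + 160.128*s + 127.1808 = (s + 4.6)(s + 4.8)(s + 2.4)(s + 2.4). Poles: -2.4, -2.4, -4.6, -4.8. All Re(p)<0: Yes (stable)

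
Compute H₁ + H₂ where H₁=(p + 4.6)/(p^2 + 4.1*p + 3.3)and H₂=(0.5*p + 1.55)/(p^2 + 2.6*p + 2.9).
Parallel: H = H₁ + H₂ = (n₁·d₂ + n₂·d₁)/(d₁·d₂).
n₁·d₂ = p^3 + 7.2*p^2 + 14.86*p + 13.34. n₂·d₁ = 0.5*p^3 + 3.6*p^2 + 8.005*p + 5.115. Sum = 1.5*p^3 + 10.8*p^2 + 22.865*p + 18.455. d₁·d₂ = p^4 + 6.7*p^3 + 16.86*p^2 + 20.47*p + 9.57.
H(p) = (1.5*p^3 + 10.8*p^2 + 22.865*p + 18.455)/(p^4 + 6.7*p^3 + 16.86*p^2 + 20.47*p + 9.57)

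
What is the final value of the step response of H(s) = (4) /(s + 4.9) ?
FVT: lim_{t→∞} y(t) = lim_{s→0} s*Y(s) where Y(s) = H(s)/s.
= lim_{s→0} H(s) = H(0) = num(0)/den(0) = 4/4.9 = 0.8163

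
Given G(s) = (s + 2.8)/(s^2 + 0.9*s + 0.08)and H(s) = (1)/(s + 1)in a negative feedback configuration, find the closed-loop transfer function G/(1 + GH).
Closed-loop T = G/(1+GH).
Numerator: G_num * H_den = s^2 + 3.8*s + 2.8.
Denominator: G_den * H_den + G_num * H_num = (s^3 + 1.9*s^2 + 0.98*s + 0.08) + (s + 2.8) = s^3 + 1.9*s^2 + 1.98*s + 2.88.
T(s) = (s^2 + 3.8*s + 2.8)/(s^3 + 1.9*s^2 + 1.98*s + 2.88)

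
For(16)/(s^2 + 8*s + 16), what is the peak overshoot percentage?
Standard form: ωn²/(s²+2ζωn·s+ωn²) → ωn = 4, ζ = 1.
ζ ≥ 1, so the response is non-oscillatory: peak overshoot = 0%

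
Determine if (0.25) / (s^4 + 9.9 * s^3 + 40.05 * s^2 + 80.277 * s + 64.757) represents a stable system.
Denominator: s^4 + 9.9*s^3 + 40.05*s^2 + 80.277*s + 64.757 = (s + 3.5)(s + 2.2)(s^2 + 4.2*s + 8.41). Poles: -2.1 + 2j, -2.1 - 2j, -2.2, -3.5. All Re(p)<0: Yes (stable)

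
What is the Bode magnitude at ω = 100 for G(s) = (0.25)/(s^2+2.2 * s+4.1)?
Substitute s = j*100: G(j100) = -2.49981e-05 - 5.50185e-07j.
|G(j100)| = sqrt(Re² + Im²) = 2.5e-05.
20*log₁₀(2.5e-05) = -92.04 dB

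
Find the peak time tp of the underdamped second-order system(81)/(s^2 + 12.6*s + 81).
Standard form: ωn²/(s²+2ζωn·s+ωn²) → ωn = 9, ζ = 0.7.
ωd = ωn·√(1-ζ²) = 9·√(1-0.7²) = 6.427.
tp = π/ωd = π/6.427 = 0.4888 s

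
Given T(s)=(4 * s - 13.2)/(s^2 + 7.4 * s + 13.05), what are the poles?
Set denominator = 0: s^2 + 7.4*s + 13.05 = (s + 2.9)(s + 4.5) = 0 → Poles: -2.9, -4.5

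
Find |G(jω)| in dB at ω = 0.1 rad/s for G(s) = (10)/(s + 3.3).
Substitute s = j*0.1: G(j0.1) = 3.02752 - 0.0917431j.
|G(j0.1)| = sqrt(Re² + Im²) = 3.029.
20*log₁₀(3.029) = 9.63 dB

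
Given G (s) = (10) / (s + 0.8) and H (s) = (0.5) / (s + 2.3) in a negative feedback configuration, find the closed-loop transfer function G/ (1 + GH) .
Closed-loop T = G/(1+GH).
Numerator: G_num * H_den = 10*s + 23.
Denominator: G_den * H_den + G_num * H_num = (s^2 + 3.1*s + 1.84) + (5) = s^2 + 3.1*s + 6.84.
T(s) = (10*s + 23)/(s^2 + 3.1*s + 6.84)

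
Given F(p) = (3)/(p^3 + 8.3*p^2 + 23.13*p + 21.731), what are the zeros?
Numerator is a nonzero constant (3) → Zeros: none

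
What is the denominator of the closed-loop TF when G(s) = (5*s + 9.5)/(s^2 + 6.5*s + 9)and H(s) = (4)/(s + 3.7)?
Characteristic poly = G_den * H_den + G_num * H_num = (s^3 + 10.2*s^2 + 33.05*s + 33.3) + (20*s + 38) = s^3 + 10.2*s^2 + 53.05*s + 71.3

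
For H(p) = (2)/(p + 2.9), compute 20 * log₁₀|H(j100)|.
Substitute p = j*100: H(j100) = 0.000579513 - 0.0199832j.
|H(j100)| = sqrt(Re² + Im²) = 0.01999.
20*log₁₀(0.01999) = -33.98 dB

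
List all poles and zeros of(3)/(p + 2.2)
Set denominator = 0: p + 2.2 = 0 → Poles: -2.2
Numerator is a nonzero constant (3) → Zeros: none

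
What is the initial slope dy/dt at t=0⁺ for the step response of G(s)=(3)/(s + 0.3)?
IVT: y'(0⁺) = lim_{s→∞} s²·Y(s) = lim_{s→∞} s·G(s).
deg(num) = 0, deg(den) = 1, relative degree = 1, so s·G(s) → (leading num)/(leading den) = 3/1 = 3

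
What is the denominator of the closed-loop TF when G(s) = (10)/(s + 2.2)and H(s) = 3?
Characteristic poly = G_den * H_den + G_num * H_num = (s + 2.2) + (30) = s + 32.2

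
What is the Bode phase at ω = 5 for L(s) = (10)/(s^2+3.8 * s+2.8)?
Substitute s = j*5: L(j5) = -0.260002 - 0.222524j.
∠L(j5) = atan2(Im, Re) = atan2(-0.222524, -0.260002) = -139.44°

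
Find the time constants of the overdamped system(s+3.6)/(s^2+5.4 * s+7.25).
Overdamped: real poles at -2.5, -2.9. τ = -1/pole → τ₁ = 0.4, τ₂ = 0.3448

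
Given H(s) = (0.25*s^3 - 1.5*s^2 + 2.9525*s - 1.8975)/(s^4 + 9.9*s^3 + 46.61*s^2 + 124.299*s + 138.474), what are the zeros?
Set numerator = 0: 0.25*s^3 - 1.5*s^2 + 2.9525*s - 1.8975 = 0.25*(s - 2.2)(s - 1.5)(s - 2.3) = 0 → Zeros: 1.5, 2.2, 2.3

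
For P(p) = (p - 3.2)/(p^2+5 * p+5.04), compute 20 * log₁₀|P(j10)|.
Substitute p = j*10: P(j10) = 0.0697963 - 0.0685571j.
|P(j10)| = sqrt(Re² + Im²) = 0.09783.
20*log₁₀(0.09783) = -20.19 dB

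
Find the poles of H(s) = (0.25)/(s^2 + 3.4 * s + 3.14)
Set denominator = 0: s^2 + 3.4*s + 3.14 = 0 → Poles: -1.7 + 0.5j, -1.7 - 0.5j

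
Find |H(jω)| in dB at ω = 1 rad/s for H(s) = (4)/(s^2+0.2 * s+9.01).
Substitute s = j*1: H(j1) = 0.499065 - 0.012461j.
|H(j1)| = sqrt(Re² + Im²) = 0.4992.
20*log₁₀(0.4992) = -6.03 dB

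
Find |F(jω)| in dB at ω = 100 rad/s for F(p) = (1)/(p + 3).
Substitute p = j*100: F(j100) = 0.00029973 - 0.00999101j.
|F(j100)| = sqrt(Re² + Im²) = 0.009996.
20*log₁₀(0.009996) = -40.00 dB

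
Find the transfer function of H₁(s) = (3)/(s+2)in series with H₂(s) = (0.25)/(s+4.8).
Series: H = H₁ · H₂ = (n₁·n₂)/(d₁·d₂).
Num: n₁·n₂ = 0.75. Den: d₁·d₂ = s^2 + 6.8*s + 9.6.
H(s) = (0.75)/(s^2 + 6.8*s + 9.6)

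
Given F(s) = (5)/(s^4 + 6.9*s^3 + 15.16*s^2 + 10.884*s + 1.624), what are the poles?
Set denominator = 0: s^4 + 6.9*s^3 + 15.16*s^2 + 10.884*s + 1.624 = (s + 2.9)(s + 0.2)(s + 1)(s + 2.8) = 0 → Poles: -0.2, -1, -2.8, -2.9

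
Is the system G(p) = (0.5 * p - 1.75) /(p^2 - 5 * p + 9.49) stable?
Denominator: p^2 - 5*p + 9.49. Poles: 2.5 + 1.8j, 2.5 - 1.8j. All Re(p)<0: No (unstable)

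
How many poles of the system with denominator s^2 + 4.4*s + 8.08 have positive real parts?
Poles: -2.2 + 1.8j, -2.2 - 1.8j. RHP poles (Re>0): 0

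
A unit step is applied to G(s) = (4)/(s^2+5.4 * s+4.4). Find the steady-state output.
FVT: lim_{t→∞} y(t) = lim_{s→0} s*Y(s) where Y(s) = G(s)/s.
= lim_{s→0} G(s) = G(0) = num(0)/den(0) = 4/4.4 = 0.9091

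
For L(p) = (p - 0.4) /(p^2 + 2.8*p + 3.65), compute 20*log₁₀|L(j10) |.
Substitute p = j*10: L(j10) = 0.031641 - 0.0945932j.
|L(j10)| = sqrt(Re² + Im²) = 0.09974.
20*log₁₀(0.09974) = -20.02 dB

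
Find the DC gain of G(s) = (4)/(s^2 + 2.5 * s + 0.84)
DC gain = G(0) = num(0)/den(0) = 4/0.84 = 4.762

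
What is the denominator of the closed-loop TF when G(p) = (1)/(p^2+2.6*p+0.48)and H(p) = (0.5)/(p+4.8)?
Characteristic poly = G_den * H_den + G_num * H_num = (p^3 + 7.4*p^2 + 12.96*p + 2.304) + (0.5) = p^3 + 7.4*p^2 + 12.96*p + 2.804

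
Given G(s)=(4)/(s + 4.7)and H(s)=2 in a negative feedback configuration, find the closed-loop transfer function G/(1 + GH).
Closed-loop T = G/(1+GH).
Numerator: G_num * H_den = 4.
Denominator: G_den * H_den + G_num * H_num = (s + 4.7) + (8) = s + 12.7.
T(s) = (4)/(s + 12.7)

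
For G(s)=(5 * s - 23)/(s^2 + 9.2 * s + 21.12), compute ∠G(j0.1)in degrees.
Substitute s = j*0.1: G(j0.1) = -1.08644 + 0.0710337j.
∠G(j0.1) = atan2(Im, Re) = atan2(0.0710337, -1.08644) = 176.26°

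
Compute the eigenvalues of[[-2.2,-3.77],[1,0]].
Eigenvalues solve det(λI - A) = 0.
Characteristic polynomial: λ^2 + 2.2*λ + 3.77 = 0.
Roots: -1.1 + 1.6j, -1.1 - 1.6j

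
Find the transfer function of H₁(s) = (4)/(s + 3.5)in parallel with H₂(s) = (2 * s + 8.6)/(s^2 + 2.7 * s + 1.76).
Parallel: H = H₁ + H₂ = (n₁·d₂ + n₂·d₁)/(d₁·d₂).
n₁·d₂ = 4*s^2 + 10.8*s + 7.04. n₂·d₁ = 2*s^2 + 15.6*s + 30.1. Sum = 6*s^2 + 26.4*s + 37.14. d₁·d₂ = s^3 + 6.2*s^2 + 11.21*s + 6.16.
H(s) = (6*s^2 + 26.4*s + 37.14)/(s^3 + 6.2*s^2 + 11.21*s + 6.16)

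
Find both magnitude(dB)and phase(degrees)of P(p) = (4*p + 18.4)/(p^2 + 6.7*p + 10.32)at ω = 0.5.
Substitute p = j*0.5: P(j0.5) = 1.70463 - 0.368472j.
|P| = 20*log₁₀(sqrt(Re²+Im²)) = 4.83 dB.
∠P = atan2(Im, Re) = -12.20°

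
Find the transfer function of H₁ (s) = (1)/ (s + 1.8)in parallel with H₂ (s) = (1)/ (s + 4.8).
Parallel: H = H₁ + H₂ = (n₁·d₂ + n₂·d₁)/(d₁·d₂).
n₁·d₂ = s + 4.8. n₂·d₁ = s + 1.8. Sum = 2*s + 6.6. d₁·d₂ = s^2 + 6.6*s + 8.64.
H(s) = (2*s + 6.6)/(s^2 + 6.6*s + 8.64)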